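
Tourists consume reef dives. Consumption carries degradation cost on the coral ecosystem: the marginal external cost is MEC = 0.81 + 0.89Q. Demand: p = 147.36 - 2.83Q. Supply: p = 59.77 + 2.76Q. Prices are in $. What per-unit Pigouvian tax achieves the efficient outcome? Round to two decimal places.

Social marginal benefit = demand − MEC = 146.55 - 3.72Q.
Set SMB = MC: 146.55 - 3.72Q = 59.77 + 2.76Q → Q* = 13.3920.
The Pigouvian tax equals MEC at Q*: 0.81 + 0.89×13.3920 = 12.7289.

tax = $12.73 per unit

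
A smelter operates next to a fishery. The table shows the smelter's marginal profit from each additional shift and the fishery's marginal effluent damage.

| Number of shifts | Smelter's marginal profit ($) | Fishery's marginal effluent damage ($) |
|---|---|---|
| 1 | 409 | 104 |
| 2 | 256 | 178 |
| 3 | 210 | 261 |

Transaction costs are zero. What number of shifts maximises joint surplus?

Bargaining reaches the level where marginal profit last exceeds marginal effluent damage.
That holds through level 2 (256 ≥ 178) but not at 3 (210 < 261).

2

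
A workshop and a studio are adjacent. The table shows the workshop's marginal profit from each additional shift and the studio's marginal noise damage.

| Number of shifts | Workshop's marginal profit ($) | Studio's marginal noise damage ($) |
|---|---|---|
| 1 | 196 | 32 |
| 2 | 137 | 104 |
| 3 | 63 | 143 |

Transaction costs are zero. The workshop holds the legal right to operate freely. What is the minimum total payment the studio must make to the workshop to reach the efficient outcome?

$63

Left alone the workshop would choose level 3 (marginal profit stays positive).
Efficient level: k* = 2 (marginal profit ≥ marginal noise damage through 2).
The studio must at least cover the workshop's forgone profit from cutting 3→2: 63 = 63.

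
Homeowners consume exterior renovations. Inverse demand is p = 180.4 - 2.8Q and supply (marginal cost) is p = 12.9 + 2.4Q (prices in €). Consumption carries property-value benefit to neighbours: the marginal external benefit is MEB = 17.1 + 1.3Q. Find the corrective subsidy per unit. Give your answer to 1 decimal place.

Social marginal benefit = demand + MEB = 197.5 - 1.5Q.
Set SMB = MC: 197.5 - 1.5Q = 12.9 + 2.4Q → Q* = 47.3333.
The Pigouvian subsidy equals MEB at Q*: 17.1 + 1.3×47.3333 = 78.6333.

subsidy = €78.6 per unit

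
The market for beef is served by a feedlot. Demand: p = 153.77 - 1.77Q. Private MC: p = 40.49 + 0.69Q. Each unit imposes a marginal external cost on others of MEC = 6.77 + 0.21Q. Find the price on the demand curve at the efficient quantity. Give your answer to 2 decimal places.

Social marginal cost = private MC + MEC = 47.26 + 0.90Q.
Set SMC = demand: 47.26 + 0.90Q = 153.77 - 1.77Q → Q* = 39.8914.
Consumer price on the demand curve at Q*: 153.77 − 1.77×39.8914 = 83.1622.

P = 83.16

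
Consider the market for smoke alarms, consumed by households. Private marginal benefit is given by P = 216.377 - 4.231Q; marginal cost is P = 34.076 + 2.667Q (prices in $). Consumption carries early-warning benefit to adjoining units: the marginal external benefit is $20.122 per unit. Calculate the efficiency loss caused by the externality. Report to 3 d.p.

DWL = $29.349

Market equilibrium (private): 34.076 + 2.667Q = 216.377 - 4.231Q → Q_m = 26.4281.
Social marginal benefit = demand + MEB = 236.499 - 4.231Q.
Set SMB = MC: 236.499 - 4.231Q = 34.076 + 2.667Q → Q* = 29.3452.
The welfare-loss triangle has base |Q_m − Q*| and height MEB(Q_m) (the vertical gap between SMB and MC is zero at Q* and MEB at Q_m).
DWL = ½ × 2.9171 × 20.1220 = 29.3489.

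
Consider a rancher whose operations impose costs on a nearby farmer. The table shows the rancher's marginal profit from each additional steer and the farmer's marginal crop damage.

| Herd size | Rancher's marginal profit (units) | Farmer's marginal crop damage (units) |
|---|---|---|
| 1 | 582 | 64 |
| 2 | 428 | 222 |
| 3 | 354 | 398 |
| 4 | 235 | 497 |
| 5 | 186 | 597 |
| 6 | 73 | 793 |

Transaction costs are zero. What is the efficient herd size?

2

Bargaining reaches the level where marginal profit last exceeds marginal crop damage.
That holds through level 2 (428 ≥ 222) but not at 3 (354 < 398).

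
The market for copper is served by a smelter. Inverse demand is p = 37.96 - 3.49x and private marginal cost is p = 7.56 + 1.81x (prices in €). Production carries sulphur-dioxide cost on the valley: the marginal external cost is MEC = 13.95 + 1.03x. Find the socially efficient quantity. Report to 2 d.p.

x* = 2.60

Social marginal cost = private MC + MEC = 21.51 + 2.84x.
Set SMC = demand: 21.51 + 2.84x = 37.96 - 3.49x → x* = 2.5987.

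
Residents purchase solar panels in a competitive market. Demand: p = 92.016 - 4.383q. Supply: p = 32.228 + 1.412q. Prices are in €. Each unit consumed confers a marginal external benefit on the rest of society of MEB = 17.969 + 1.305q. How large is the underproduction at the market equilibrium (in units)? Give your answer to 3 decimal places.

7.001 units

Market equilibrium (private): 32.228 + 1.412q = 92.016 - 4.383q → q_m = 10.3172.
Social marginal benefit = demand + MEB = 109.985 - 3.078q.
Set SMB = MC: 109.985 - 3.078q = 32.228 + 1.412q → q* = 17.3178.
Gap = |10.3172 − 17.3178| = 7.0006.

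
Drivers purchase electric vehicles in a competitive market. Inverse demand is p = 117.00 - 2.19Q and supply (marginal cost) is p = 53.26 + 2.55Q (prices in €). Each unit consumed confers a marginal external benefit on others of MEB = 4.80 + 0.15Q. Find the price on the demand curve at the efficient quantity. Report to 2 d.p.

P = €84.30

Social marginal benefit = demand + MEB = 121.80 - 2.04Q.
Set SMB = MC: 121.80 - 2.04Q = 53.26 + 2.55Q → Q* = 14.9325.
Consumer price on the demand curve at Q*: 117.00 − 2.19×14.9325 = 84.2978.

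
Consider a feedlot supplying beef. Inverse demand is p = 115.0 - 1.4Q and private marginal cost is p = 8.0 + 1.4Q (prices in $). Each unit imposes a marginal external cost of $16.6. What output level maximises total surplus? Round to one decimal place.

Q* = 32.3

Social marginal cost = private MC + MEC = 24.6 + 1.4Q.
Set SMC = demand: 24.6 + 1.4Q = 115.0 - 1.4Q → Q* = 32.2857.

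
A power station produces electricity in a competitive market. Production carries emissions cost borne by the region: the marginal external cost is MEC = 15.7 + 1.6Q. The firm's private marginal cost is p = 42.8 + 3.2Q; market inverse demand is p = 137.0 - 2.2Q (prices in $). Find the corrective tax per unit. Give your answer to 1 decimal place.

tax = $33.6 per unit

Social marginal cost = private MC + MEC = 58.5 + 4.8Q.
Set SMC = demand: 58.5 + 4.8Q = 137.0 - 2.2Q → Q* = 11.2143.
The Pigouvian tax equals MEC at Q*: 15.7 + 1.6×11.2143 = 33.6429.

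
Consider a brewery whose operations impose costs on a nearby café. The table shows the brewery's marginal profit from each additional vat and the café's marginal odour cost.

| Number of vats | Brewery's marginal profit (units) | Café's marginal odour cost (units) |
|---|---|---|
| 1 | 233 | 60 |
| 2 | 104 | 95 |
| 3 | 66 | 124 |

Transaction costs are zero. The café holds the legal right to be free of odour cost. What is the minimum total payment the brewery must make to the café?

155

Efficient level: marginal profit ≥ marginal odour cost through level 2, so k* = 2.
With the café holding the right, the brewery must at least compensate total damage at k*: 60 + 95 = 155.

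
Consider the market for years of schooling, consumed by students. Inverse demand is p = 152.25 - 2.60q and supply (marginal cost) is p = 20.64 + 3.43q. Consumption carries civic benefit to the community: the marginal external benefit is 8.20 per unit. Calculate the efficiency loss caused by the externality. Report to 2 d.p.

Market equilibrium (private): 20.64 + 3.43q = 152.25 - 2.60q → q_m = 21.8259.
Social marginal benefit = demand + MEB = 160.45 - 2.60q.
Set SMB = MC: 160.45 - 2.60q = 20.64 + 3.43q → q* = 23.1857.
The loss is the area between SMB and MC from q* to q_m; with linear curves that's a triangle of height MEB(q_m).
DWL = ½ × 1.3598 × 8.2000 = 5.5752.

DWL = 5.58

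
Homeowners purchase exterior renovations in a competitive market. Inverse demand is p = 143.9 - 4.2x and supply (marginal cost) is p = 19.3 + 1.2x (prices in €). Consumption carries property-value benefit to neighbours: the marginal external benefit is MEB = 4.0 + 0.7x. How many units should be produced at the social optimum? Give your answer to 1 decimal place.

x* = 27.4

Social marginal benefit = demand + MEB = 147.9 - 3.5x.
Set SMB = MC: 147.9 - 3.5x = 19.3 + 1.2x → x* = 27.3617.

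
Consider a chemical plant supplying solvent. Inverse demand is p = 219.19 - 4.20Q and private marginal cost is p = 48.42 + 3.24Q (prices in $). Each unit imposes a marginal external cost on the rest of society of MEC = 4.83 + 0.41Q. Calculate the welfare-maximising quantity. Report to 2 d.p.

Q* = 21.14

Social marginal cost = private MC + MEC = 53.25 + 3.65Q.
Set SMC = demand: 53.25 + 3.65Q = 219.19 - 4.20Q → Q* = 21.1389.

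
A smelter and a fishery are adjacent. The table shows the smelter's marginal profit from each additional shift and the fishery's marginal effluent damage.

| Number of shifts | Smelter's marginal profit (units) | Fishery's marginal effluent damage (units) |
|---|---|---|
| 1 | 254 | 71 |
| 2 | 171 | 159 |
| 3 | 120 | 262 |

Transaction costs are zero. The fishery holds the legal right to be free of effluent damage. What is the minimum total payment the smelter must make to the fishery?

230

Efficient level: marginal profit ≥ marginal effluent damage through level 2, so k* = 2.
With the fishery holding the right, the smelter must at least compensate total damage at k*: 71 + 159 = 230.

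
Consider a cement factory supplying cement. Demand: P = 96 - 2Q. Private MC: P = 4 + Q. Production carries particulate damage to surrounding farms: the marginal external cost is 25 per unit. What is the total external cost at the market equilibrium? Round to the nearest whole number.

767

Market equilibrium (private): 4 + Q = 96 - 2Q → Q_m = 30.6667.
Total external cost = MEC × Q_m = 25 × 30.6667 = 766.6675.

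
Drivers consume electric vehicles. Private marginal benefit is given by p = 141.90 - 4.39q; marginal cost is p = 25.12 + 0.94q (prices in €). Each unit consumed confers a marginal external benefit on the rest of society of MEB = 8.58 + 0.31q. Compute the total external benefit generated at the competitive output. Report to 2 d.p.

€262.39

Market equilibrium (private): 25.12 + 0.94q = 141.90 - 4.39q → q_m = 21.9099.
Total external benefit = ∫₀^{q_m} (8.58 + 0.31q) dq = 8.58×21.9099 + ½×0.31×21.9099² = 262.3937.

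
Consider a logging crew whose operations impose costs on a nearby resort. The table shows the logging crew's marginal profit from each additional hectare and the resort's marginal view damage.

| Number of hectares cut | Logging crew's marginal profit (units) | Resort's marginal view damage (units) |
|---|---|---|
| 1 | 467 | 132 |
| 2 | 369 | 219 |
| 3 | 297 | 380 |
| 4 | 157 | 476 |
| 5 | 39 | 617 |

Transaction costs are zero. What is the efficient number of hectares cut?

2

Bargaining reaches the level where marginal profit last exceeds marginal view damage.
That holds through level 2 (369 ≥ 219) but not at 3 (297 < 380).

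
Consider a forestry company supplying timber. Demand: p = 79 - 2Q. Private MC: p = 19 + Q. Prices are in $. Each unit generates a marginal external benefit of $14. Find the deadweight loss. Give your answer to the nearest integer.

DWL = $33

Market equilibrium (private): 19 + Q = 79 - 2Q → Q_m = 20.0000.
Social marginal cost = private MC − MEB = 5 + Q.
Set SMC = demand: 5 + Q = 79 - 2Q → Q* = 24.6667.
The loss is the area between SMC and demand from Q* to Q_m; with linear curves that's a triangle of height MEB(Q_m).
DWL = ½ × 4.6667 × 14.0000 = 32.6669.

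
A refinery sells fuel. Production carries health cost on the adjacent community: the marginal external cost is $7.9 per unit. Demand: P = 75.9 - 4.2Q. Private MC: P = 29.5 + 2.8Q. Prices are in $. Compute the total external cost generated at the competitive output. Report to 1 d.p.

Market equilibrium (private): 29.5 + 2.8Q = 75.9 - 4.2Q → Q_m = 6.6286.
Total external cost = MEC × Q_m = 7.9 × 6.6286 = 52.3659.

$52.4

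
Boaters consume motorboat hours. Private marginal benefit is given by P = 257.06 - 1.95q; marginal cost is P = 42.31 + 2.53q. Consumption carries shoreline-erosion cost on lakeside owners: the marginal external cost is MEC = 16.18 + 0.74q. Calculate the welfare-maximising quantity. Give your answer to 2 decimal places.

Social marginal benefit = demand − MEC = 240.88 - 2.69q.
Set SMB = MC: 240.88 - 2.69q = 42.31 + 2.53q → q* = 38.0402.

q* = 38.04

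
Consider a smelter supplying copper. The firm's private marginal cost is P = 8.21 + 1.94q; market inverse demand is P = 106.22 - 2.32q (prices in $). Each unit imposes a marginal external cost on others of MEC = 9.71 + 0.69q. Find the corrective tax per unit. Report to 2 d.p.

tax = $22.02 per unit

Social marginal cost = private MC + MEC = 17.92 + 2.63q.
Set SMC = demand: 17.92 + 2.63q = 106.22 - 2.32q → q* = 17.8384.
The Pigouvian tax equals MEC at q*: 9.71 + 0.69×17.8384 = 22.0185.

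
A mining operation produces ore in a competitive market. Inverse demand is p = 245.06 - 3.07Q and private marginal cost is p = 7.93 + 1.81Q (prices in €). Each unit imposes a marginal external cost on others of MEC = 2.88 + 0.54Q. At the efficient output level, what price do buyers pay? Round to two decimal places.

Social marginal cost = private MC + MEC = 10.81 + 2.35Q.
Set SMC = demand: 10.81 + 2.35Q = 245.06 - 3.07Q → Q* = 43.2196.
Consumer price on the demand curve at Q*: 245.06 − 3.07×43.2196 = 112.3758.

P = €112.38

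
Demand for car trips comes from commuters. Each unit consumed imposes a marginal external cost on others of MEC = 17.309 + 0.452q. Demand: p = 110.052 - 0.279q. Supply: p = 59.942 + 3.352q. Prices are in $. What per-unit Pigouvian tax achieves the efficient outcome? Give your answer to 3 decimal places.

tax = $20.940 per unit

Social marginal benefit = demand − MEC = 92.743 - 0.731q.
Set SMB = MC: 92.743 - 0.731q = 59.942 + 3.352q → q* = 8.0336.
The Pigouvian tax equals MEC at q*: 17.309 + 0.452×8.0336 = 20.9402.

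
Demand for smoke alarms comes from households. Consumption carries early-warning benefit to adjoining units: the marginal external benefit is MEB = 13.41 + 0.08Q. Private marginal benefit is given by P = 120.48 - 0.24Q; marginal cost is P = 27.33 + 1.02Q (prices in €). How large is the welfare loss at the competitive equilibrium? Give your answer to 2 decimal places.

DWL = €158.23

Market equilibrium (private): 27.33 + 1.02Q = 120.48 - 0.24Q → Q_m = 73.9286.
Social marginal benefit = demand + MEB = 133.89 - 0.16Q.
Set SMB = MC: 133.89 - 0.16Q = 27.33 + 1.02Q → Q* = 90.3051.
The loss is the area between SMB and MC from Q* to Q_m; with linear curves that's a triangle of height MEB(Q_m).
DWL = ½ × 16.3765 × 19.3243 = 158.2322.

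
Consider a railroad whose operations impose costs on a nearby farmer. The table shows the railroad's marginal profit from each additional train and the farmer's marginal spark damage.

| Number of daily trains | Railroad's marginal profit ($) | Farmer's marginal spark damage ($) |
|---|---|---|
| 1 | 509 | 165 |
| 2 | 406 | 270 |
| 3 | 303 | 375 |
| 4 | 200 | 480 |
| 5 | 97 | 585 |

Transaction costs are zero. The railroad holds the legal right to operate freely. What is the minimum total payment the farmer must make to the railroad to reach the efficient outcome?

Left alone the railroad would choose level 5 (marginal profit stays positive).
Efficient level: k* = 2 (marginal profit ≥ marginal spark damage through 2).
The farmer must at least cover the railroad's forgone profit from cutting 5→2: 303 + 200 + 97 = 600.

$600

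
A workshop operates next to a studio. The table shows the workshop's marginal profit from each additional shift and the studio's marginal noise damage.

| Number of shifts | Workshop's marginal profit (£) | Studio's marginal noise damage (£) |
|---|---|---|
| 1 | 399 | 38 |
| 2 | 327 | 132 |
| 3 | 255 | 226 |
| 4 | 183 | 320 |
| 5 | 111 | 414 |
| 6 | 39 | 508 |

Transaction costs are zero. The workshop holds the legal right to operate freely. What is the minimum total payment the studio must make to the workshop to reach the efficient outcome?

Left alone the workshop would choose level 6 (marginal profit stays positive).
Efficient level: k* = 3 (marginal profit ≥ marginal noise damage through 3).
The studio must at least cover the workshop's forgone profit from cutting 6→3: 183 + 111 + 39 = 333.

£333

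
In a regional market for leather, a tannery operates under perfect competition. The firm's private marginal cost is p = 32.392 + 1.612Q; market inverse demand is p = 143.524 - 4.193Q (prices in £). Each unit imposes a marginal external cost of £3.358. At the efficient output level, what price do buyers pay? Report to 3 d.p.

Social marginal cost = private MC + MEC = 35.750 + 1.612Q.
Set SMC = demand: 35.750 + 1.612Q = 143.524 - 4.193Q → Q* = 18.5657.
Consumer price on the demand curve at Q*: 143.524 − 4.193×18.5657 = 65.6780.

P = £65.678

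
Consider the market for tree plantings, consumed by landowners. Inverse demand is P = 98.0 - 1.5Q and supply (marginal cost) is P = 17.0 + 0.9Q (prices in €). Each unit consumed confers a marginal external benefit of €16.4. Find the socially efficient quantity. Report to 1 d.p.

Social marginal benefit = demand + MEB = 114.4 - 1.5Q.
Set SMB = MC: 114.4 - 1.5Q = 17.0 + 0.9Q → Q* = 40.5833.

Q* = 40.6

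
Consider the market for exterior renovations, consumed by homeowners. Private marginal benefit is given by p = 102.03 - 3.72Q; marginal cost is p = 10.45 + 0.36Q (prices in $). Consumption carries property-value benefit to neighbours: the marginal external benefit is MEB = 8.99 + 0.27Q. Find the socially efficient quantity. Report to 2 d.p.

Social marginal benefit = demand + MEB = 111.02 - 3.45Q.
Set SMB = MC: 111.02 - 3.45Q = 10.45 + 0.36Q → Q* = 26.3963.

Q* = 26.40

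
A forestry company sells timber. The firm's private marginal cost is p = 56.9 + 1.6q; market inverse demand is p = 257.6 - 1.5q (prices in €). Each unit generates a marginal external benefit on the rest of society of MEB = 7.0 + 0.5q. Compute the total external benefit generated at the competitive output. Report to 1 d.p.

Market equilibrium (private): 56.9 + 1.6q = 257.6 - 1.5q → q_m = 64.7419.
Total external benefit = ∫₀^{q_m} (7.0 + 0.5q) dq = 7.0×64.7419 + ½×0.5×64.7419² = 1501.0717.

€1501.1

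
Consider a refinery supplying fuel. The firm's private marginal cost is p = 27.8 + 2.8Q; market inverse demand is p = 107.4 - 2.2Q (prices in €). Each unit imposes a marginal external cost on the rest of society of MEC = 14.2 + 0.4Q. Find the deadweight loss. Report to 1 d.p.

Market equilibrium (private): 27.8 + 2.8Q = 107.4 - 2.2Q → Q_m = 15.9200.
Social marginal cost = private MC + MEC = 42.0 + 3.2Q.
Set SMC = demand: 42.0 + 3.2Q = 107.4 - 2.2Q → Q* = 12.1111.
Between Q* and Q_m the wedge SMC − demand runs linearly from 0 to MEC(Q_m), so the loss is a triangle.
DWL = ½ × 3.8089 × 20.5680 = 39.1707.

DWL = €39.2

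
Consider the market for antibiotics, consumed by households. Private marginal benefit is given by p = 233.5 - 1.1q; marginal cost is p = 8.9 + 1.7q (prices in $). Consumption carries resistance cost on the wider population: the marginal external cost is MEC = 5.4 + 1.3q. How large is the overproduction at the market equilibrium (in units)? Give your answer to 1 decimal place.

Market equilibrium (private): 8.9 + 1.7q = 233.5 - 1.1q → q_m = 80.2143.
Social marginal benefit = demand − MEC = 228.1 - 2.4q.
Set SMB = MC: 228.1 - 2.4q = 8.9 + 1.7q → q* = 53.4634.
Gap = |80.2143 − 53.4634| = 26.7509.

26.8 units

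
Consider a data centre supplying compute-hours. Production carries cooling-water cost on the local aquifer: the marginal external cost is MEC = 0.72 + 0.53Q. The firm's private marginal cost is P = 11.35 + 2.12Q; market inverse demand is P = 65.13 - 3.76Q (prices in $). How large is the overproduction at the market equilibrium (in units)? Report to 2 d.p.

0.87 units

Market equilibrium (private): 11.35 + 2.12Q = 65.13 - 3.76Q → Q_m = 9.1463.
Social marginal cost = private MC + MEC = 12.07 + 2.65Q.
Set SMC = demand: 12.07 + 2.65Q = 65.13 - 3.76Q → Q* = 8.2777.
Gap = |9.1463 − 8.2777| = 0.8686.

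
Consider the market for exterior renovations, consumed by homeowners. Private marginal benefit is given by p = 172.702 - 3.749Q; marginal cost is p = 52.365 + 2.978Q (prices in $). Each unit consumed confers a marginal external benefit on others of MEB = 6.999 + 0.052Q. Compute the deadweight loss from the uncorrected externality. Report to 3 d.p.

Market equilibrium (private): 52.365 + 2.978Q = 172.702 - 3.749Q → Q_m = 17.8887.
Social marginal benefit = demand + MEB = 179.701 - 3.697Q.
Set SMB = MC: 179.701 - 3.697Q = 52.365 + 2.978Q → Q* = 19.0766.
Height of the DWL triangle at Q_m is SMB(Q_m) − MC(Q_m) = MEB(Q_m) = 7.9292.
DWL = ½ × 1.1879 × 7.9292 = 4.7095.

DWL = $4.710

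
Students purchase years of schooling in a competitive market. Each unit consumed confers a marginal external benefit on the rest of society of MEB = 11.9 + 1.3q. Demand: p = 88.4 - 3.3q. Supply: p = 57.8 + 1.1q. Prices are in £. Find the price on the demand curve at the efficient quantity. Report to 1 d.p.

P = £43.2

Social marginal benefit = demand + MEB = 100.3 - 2.0q.
Set SMB = MC: 100.3 - 2.0q = 57.8 + 1.1q → q* = 13.7097.
Consumer price on the demand curve at q*: 88.4 − 3.3×13.7097 = 43.1580.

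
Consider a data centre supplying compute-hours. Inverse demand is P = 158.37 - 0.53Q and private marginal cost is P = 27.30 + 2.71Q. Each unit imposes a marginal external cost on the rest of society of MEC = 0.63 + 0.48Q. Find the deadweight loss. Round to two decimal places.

DWL = 54.02

Market equilibrium (private): 27.30 + 2.71Q = 158.37 - 0.53Q → Q_m = 40.4537.
Social marginal cost = private MC + MEC = 27.93 + 3.19Q.
Set SMC = demand: 27.93 + 3.19Q = 158.37 - 0.53Q → Q* = 35.0645.
The loss is the area between SMC and demand from Q* to Q_m; with linear curves that's a triangle of height MEC(Q_m).
DWL = ½ × 5.3892 × 20.0478 = 54.0208.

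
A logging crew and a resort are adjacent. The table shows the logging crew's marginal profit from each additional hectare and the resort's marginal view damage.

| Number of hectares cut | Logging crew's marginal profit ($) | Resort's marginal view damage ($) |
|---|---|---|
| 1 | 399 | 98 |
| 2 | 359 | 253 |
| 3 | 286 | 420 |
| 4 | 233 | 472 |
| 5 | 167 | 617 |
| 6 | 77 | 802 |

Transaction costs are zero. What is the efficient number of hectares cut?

Bargaining reaches the level where marginal profit last exceeds marginal view damage.
That holds through level 2 (359 ≥ 253) but not at 3 (286 < 420).

2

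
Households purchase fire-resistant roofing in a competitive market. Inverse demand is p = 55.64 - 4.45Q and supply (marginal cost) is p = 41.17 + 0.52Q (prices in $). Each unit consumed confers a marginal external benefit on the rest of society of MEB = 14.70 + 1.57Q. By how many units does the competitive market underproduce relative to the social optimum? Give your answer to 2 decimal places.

5.67 units

Market equilibrium (private): 41.17 + 0.52Q = 55.64 - 4.45Q → Q_m = 2.9115.
Social marginal benefit = demand + MEB = 70.34 - 2.88Q.
Set SMB = MC: 70.34 - 2.88Q = 41.17 + 0.52Q → Q* = 8.5794.
Gap = |2.9115 − 8.5794| = 5.6679.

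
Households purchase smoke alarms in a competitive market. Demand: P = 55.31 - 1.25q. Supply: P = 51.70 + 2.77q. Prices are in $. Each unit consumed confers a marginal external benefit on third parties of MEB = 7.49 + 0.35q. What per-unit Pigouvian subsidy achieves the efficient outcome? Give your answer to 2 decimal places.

subsidy = $8.55 per unit

Social marginal benefit = demand + MEB = 62.80 - 0.90q.
Set SMB = MC: 62.80 - 0.90q = 51.70 + 2.77q → q* = 3.0245.
The Pigouvian subsidy equals MEB at q*: 7.49 + 0.35×3.0245 = 8.5486.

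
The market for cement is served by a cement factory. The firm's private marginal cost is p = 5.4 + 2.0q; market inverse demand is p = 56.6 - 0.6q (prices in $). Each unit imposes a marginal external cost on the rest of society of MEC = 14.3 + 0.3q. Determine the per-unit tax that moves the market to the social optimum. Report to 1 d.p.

tax = $18.1 per unit

Social marginal cost = private MC + MEC = 19.7 + 2.3q.
Set SMC = demand: 19.7 + 2.3q = 56.6 - 0.6q → q* = 12.7241.
The Pigouvian tax equals MEC at q*: 14.3 + 0.3×12.7241 = 18.1172.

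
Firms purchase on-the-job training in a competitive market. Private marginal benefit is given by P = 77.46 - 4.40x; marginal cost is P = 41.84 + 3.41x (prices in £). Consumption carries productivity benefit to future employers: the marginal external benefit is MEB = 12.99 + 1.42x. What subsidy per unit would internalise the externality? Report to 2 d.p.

subsidy = £23.79 per unit

Social marginal benefit = demand + MEB = 90.45 - 2.98x.
Set SMB = MC: 90.45 - 2.98x = 41.84 + 3.41x → x* = 7.6072.
The Pigouvian subsidy equals MEB at x*: 12.99 + 1.42×7.6072 = 23.7922.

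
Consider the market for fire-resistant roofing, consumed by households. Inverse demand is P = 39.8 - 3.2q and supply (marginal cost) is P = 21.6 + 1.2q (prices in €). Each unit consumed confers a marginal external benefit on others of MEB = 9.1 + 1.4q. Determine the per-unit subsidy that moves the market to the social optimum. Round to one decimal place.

subsidy = €21.8 per unit

Social marginal benefit = demand + MEB = 48.9 - 1.8q.
Set SMB = MC: 48.9 - 1.8q = 21.6 + 1.2q → q* = 9.1000.
The Pigouvian subsidy equals MEB at q*: 9.1 + 1.4×9.1000 = 21.8400.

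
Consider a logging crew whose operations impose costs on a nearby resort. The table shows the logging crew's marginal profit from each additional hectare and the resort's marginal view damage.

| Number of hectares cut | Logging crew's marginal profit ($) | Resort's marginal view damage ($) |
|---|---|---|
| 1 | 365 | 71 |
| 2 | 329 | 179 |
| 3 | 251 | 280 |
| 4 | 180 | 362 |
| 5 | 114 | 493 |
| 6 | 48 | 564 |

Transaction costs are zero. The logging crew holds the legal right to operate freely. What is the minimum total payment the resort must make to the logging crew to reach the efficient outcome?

Left alone the logging crew would choose level 6 (marginal profit stays positive).
Efficient level: k* = 2 (marginal profit ≥ marginal view damage through 2).
The resort must at least cover the logging crew's forgone profit from cutting 6→2: 251 + 180 + 114 + 48 = 593.

$593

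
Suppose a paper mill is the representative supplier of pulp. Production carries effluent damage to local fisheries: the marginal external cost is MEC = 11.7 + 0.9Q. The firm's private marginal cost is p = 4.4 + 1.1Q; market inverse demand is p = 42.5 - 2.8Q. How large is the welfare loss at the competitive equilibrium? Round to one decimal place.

DWL = 43.7

Market equilibrium (private): 4.4 + 1.1Q = 42.5 - 2.8Q → Q_m = 9.7692.
Social marginal cost = private MC + MEC = 16.1 + 2.0Q.
Set SMC = demand: 16.1 + 2.0Q = 42.5 - 2.8Q → Q* = 5.5000.
The loss is the area between SMC and demand from Q* to Q_m; with linear curves that's a triangle of height MEC(Q_m).
DWL = ½ × 4.2692 × 20.4923 = 43.7429.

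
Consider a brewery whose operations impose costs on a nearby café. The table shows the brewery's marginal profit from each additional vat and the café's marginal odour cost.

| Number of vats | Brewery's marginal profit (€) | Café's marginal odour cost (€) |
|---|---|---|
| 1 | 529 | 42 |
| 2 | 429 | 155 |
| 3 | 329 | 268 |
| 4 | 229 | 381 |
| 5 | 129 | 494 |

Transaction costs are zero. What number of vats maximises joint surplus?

Bargaining reaches the level where marginal profit last exceeds marginal odour cost.
That holds through level 3 (329 ≥ 268) but not at 4 (229 < 381).

3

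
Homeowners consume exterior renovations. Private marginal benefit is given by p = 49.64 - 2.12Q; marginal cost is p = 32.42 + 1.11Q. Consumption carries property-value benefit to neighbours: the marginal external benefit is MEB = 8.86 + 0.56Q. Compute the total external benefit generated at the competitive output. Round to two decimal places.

Market equilibrium (private): 32.42 + 1.11Q = 49.64 - 2.12Q → Q_m = 5.3313.
Total external benefit = ∫₀^{Q_m} (8.86 + 0.56Q) dQ = 8.86×5.3313 + ½×0.56×5.3313² = 55.1937.

55.19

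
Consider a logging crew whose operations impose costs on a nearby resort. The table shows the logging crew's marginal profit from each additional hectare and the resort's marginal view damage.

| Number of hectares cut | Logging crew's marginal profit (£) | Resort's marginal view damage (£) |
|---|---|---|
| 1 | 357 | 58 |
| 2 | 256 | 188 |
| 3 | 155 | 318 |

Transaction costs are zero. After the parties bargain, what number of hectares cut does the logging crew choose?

2

Bargaining reaches the level where marginal profit last exceeds marginal view damage.
That holds through level 2 (256 ≥ 188) but not at 3 (155 < 318).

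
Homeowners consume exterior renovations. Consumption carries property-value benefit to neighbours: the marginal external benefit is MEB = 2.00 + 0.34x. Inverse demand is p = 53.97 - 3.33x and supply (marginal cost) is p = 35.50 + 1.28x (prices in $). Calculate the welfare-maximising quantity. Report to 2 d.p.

Social marginal benefit = demand + MEB = 55.97 - 2.99x.
Set SMB = MC: 55.97 - 2.99x = 35.50 + 1.28x → x* = 4.7939.

x* = 4.79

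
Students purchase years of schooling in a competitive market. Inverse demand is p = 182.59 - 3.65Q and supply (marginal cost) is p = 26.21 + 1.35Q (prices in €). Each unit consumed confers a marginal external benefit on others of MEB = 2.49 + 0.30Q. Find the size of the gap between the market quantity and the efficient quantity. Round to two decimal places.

2.53 units

Market equilibrium (private): 26.21 + 1.35Q = 182.59 - 3.65Q → Q_m = 31.2760.
Social marginal benefit = demand + MEB = 185.08 - 3.35Q.
Set SMB = MC: 185.08 - 3.35Q = 26.21 + 1.35Q → Q* = 33.8021.
Gap = |31.2760 − 33.8021| = 2.5261.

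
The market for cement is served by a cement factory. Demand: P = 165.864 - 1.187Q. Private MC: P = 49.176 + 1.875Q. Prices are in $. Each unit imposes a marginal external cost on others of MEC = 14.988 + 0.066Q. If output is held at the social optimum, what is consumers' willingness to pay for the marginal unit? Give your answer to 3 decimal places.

P = $127.271

Social marginal cost = private MC + MEC = 64.164 + 1.941Q.
Set SMC = demand: 64.164 + 1.941Q = 165.864 - 1.187Q → Q* = 32.5128.
Consumer price on the demand curve at Q*: 165.864 − 1.187×32.5128 = 127.2713.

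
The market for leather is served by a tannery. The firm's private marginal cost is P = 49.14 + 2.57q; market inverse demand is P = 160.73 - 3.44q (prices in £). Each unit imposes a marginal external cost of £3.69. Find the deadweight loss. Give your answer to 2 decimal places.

DWL = £1.13

Market equilibrium (private): 49.14 + 2.57q = 160.73 - 3.44q → q_m = 18.5674.
Social marginal cost = private MC + MEC = 52.83 + 2.57q.
Set SMC = demand: 52.83 + 2.57q = 160.73 - 3.44q → q* = 17.9534.
Between q* and q_m the wedge SMC − demand runs linearly from 0 to MEC(q_m), so the loss is a triangle.
DWL = ½ × 0.6140 × 3.6900 = 1.1328.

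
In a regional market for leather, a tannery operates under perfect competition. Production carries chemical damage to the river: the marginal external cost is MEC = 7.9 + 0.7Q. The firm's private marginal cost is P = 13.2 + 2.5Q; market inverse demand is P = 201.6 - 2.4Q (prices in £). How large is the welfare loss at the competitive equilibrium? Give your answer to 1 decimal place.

Market equilibrium (private): 13.2 + 2.5Q = 201.6 - 2.4Q → Q_m = 38.4490.
Social marginal cost = private MC + MEC = 21.1 + 3.2Q.
Set SMC = demand: 21.1 + 3.2Q = 201.6 - 2.4Q → Q* = 32.2321.
Height of the DWL triangle at Q_m is SMC(Q_m) − demand(Q_m) = MEC(Q_m) = 34.8143.
DWL = ½ × 6.2169 × 34.8143 = 108.2185.

DWL = £108.2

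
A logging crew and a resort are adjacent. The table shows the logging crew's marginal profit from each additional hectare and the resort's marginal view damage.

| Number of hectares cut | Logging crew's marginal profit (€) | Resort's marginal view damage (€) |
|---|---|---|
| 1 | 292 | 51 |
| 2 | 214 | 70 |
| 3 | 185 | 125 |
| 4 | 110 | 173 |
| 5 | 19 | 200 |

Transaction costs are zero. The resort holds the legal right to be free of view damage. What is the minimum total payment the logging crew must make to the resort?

Efficient level: marginal profit ≥ marginal view damage through level 3, so k* = 3.
With the resort holding the right, the logging crew must at least compensate total damage at k*: 51 + 70 + 125 = 246.

€246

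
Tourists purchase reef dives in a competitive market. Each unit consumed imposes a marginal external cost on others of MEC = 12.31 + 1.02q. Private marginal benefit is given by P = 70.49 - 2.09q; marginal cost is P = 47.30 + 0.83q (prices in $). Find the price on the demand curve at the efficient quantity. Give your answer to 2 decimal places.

P = $64.72

Social marginal benefit = demand − MEC = 58.18 - 3.11q.
Set SMB = MC: 58.18 - 3.11q = 47.30 + 0.83q → q* = 2.7614.
Consumer price on the demand curve at q*: 70.49 − 2.09×2.7614 = 64.7187.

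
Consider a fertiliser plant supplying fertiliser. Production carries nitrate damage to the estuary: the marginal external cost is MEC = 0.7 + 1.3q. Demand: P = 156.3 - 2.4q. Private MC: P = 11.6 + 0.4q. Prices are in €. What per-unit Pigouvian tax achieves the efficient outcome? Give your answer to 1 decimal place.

tax = €46.4 per unit

Social marginal cost = private MC + MEC = 12.3 + 1.7q.
Set SMC = demand: 12.3 + 1.7q = 156.3 - 2.4q → q* = 35.1220.
The Pigouvian tax equals MEC at q*: 0.7 + 1.3×35.1220 = 46.3586.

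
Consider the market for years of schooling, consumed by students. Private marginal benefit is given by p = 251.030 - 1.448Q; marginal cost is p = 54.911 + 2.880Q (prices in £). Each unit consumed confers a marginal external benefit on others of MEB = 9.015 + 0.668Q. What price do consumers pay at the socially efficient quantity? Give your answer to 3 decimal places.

P = £169.873

Social marginal benefit = demand + MEB = 260.045 - 0.780Q.
Set SMB = MC: 260.045 - 0.780Q = 54.911 + 2.880Q → Q* = 56.0475.
Consumer price on the demand curve at Q*: 251.030 − 1.448×56.0475 = 169.8732.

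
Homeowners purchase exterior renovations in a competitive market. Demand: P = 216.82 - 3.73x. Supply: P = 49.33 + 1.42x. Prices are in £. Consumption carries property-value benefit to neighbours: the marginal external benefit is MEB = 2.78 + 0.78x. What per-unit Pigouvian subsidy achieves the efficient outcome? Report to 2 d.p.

Social marginal benefit = demand + MEB = 219.60 - 2.95x.
Set SMB = MC: 219.60 - 2.95x = 49.33 + 1.42x → x* = 38.9634.
The Pigouvian subsidy equals MEB at x*: 2.78 + 0.78×38.9634 = 33.1715.

subsidy = £33.17 per unit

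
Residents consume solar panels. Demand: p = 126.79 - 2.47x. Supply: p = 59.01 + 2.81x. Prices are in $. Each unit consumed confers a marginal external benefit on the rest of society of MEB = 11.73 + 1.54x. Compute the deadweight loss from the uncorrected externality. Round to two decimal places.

Market equilibrium (private): 59.01 + 2.81x = 126.79 - 2.47x → x_m = 12.8371.
Social marginal benefit = demand + MEB = 138.52 - 0.93x.
Set SMB = MC: 138.52 - 0.93x = 59.01 + 2.81x → x* = 21.2594.
Height of the DWL triangle at x_m is SMB(x_m) − MC(x_m) = MEB(x_m) = 31.4992.
DWL = ½ × 8.4223 × 31.4992 = 132.6479.

DWL = $132.65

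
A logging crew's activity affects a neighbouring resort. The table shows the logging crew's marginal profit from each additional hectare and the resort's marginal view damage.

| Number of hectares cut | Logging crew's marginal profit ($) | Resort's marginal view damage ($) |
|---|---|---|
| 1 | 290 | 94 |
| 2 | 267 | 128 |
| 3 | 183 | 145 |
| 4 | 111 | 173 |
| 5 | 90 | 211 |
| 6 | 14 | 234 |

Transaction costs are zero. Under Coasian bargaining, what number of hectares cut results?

3

Bargaining reaches the level where marginal profit last exceeds marginal view damage.
That holds through level 3 (183 ≥ 145) but not at 4 (111 < 173).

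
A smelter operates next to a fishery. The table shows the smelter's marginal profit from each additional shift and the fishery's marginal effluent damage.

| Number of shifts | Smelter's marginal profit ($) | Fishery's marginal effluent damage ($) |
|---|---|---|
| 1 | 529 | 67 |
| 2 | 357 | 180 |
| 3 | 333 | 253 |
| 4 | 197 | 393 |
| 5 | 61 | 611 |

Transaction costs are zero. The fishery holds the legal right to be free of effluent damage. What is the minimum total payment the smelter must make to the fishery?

$500

Efficient level: marginal profit ≥ marginal effluent damage through level 3, so k* = 3.
With the fishery holding the right, the smelter must at least compensate total damage at k*: 67 + 180 + 253 = 500.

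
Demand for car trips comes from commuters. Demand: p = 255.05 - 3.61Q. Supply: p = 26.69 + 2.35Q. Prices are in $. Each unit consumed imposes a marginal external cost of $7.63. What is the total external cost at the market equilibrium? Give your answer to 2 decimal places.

Market equilibrium (private): 26.69 + 2.35Q = 255.05 - 3.61Q → Q_m = 38.3154.
Total external cost = MEC × Q_m = 7.63 × 38.3154 = 292.3465.

$292.35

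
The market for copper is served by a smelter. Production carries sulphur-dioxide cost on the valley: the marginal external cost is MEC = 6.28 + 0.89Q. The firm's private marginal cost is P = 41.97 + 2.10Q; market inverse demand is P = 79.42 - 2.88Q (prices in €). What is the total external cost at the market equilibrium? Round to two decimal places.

€72.39

Market equilibrium (private): 41.97 + 2.10Q = 79.42 - 2.88Q → Q_m = 7.5201.
Total external cost = ∫₀^{Q_m} (6.28 + 0.89Q) dQ = 6.28×7.5201 + ½×0.89×7.5201² = 72.3918.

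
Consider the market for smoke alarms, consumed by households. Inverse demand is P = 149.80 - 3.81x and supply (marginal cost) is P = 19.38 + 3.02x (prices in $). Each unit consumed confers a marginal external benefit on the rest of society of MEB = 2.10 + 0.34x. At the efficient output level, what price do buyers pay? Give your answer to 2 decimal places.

Social marginal benefit = demand + MEB = 151.90 - 3.47x.
Set SMB = MC: 151.90 - 3.47x = 19.38 + 3.02x → x* = 20.4191.
Consumer price on the demand curve at x*: 149.80 − 3.81×20.4191 = 72.0032.

P = $72.00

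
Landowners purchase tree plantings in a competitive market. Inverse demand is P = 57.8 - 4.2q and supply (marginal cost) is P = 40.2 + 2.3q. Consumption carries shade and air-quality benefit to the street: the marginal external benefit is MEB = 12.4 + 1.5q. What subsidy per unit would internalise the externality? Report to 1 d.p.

Social marginal benefit = demand + MEB = 70.2 - 2.7q.
Set SMB = MC: 70.2 - 2.7q = 40.2 + 2.3q → q* = 6.0000.
The Pigouvian subsidy equals MEB at q*: 12.4 + 1.5×6.0000 = 21.4000.

subsidy = 21.4 per unit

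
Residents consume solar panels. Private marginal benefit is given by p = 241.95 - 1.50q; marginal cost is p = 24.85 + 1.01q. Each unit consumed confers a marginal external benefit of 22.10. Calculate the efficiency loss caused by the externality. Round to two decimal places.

Market equilibrium (private): 24.85 + 1.01q = 241.95 - 1.50q → q_m = 86.4940.
Social marginal benefit = demand + MEB = 264.05 - 1.50q.
Set SMB = MC: 264.05 - 1.50q = 24.85 + 1.01q → q* = 95.2988.
Height of the DWL triangle at q_m is SMB(q_m) − MC(q_m) = MEB(q_m) = 22.1000.
DWL = ½ × 8.8048 × 22.1000 = 97.2930.

DWL = 97.29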